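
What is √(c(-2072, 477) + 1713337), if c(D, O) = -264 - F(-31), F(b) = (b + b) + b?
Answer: √1713166 ≈ 1308.9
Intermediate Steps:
F(b) = 3*b (F(b) = 2*b + b = 3*b)
c(D, O) = -171 (c(D, O) = -264 - 3*(-31) = -264 - 1*(-93) = -264 + 93 = -171)
√(c(-2072, 477) + 1713337) = √(-171 + 1713337) = √1713166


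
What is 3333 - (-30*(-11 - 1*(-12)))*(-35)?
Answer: 2283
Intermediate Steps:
3333 - (-30*(-11 - 1*(-12)))*(-35) = 3333 - (-30*(-11 + 12))*(-35) = 3333 - (-30*1)*(-35) = 3333 - (-30)*(-35) = 3333 - 1*1050 = 3333 - 1050 = 2283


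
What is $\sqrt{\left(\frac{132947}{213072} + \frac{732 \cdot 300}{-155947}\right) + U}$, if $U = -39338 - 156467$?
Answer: $\frac{i \sqrt{13511773240990451105059689}}{8306984796} \approx 442.5 i$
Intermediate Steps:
$U = -195805$
$\sqrt{\left(\frac{132947}{213072} + \frac{732 \cdot 300}{-155947}\right) + U} = \sqrt{\left(\frac{132947}{213072} + \frac{732 \cdot 300}{-155947}\right) - 195805} = \sqrt{\left(132947 \cdot \frac{1}{213072} + 219600 \left(- \frac{1}{155947}\right)\right) - 195805} = \sqrt{\left(\frac{132947}{213072} - \frac{219600}{155947}\right) - 195805} = \sqrt{- \frac{26057925391}{33227939184} - 195805} = \sqrt{- \frac{6506222689848511}{33227939184}} = \frac{i \sqrt{13511773240990451105059689}}{8306984796}$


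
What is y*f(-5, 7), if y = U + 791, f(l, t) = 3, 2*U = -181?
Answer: 4203/2 ≈ 2101.5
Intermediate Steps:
U = -181/2 (U = (1/2)*(-181) = -181/2 ≈ -90.500)
y = 1401/2 (y = -181/2 + 791 = 1401/2 ≈ 700.50)
y*f(-5, 7) = (1401/2)*3 = 4203/2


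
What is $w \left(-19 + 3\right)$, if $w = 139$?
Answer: $-2224$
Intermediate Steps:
$w \left(-19 + 3\right) = 139 \left(-19 + 3\right) = 139 \left(-16\right) = -2224$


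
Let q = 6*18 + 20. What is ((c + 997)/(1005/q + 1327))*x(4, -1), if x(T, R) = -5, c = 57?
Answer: -674560/170861 ≈ -3.9480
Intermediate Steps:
q = 128 (q = 108 + 20 = 128)
((c + 997)/(1005/q + 1327))*x(4, -1) = ((57 + 997)/(1005/128 + 1327))*(-5) = (1054/(1005*(1/128) + 1327))*(-5) = (1054/(1005/128 + 1327))*(-5) = (1054/(170861/128))*(-5) = (1054*(128/170861))*(-5) = (134912/170861)*(-5) = -674560/170861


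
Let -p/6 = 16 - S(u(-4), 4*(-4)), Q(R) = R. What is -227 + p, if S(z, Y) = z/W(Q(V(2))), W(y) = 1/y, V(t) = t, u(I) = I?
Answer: -371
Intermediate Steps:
S(z, Y) = 2*z (S(z, Y) = z/(1/2) = z/(½) = z*2 = 2*z)
p = -144 (p = -6*(16 - 2*(-4)) = -6*(16 - 1*(-8)) = -6*(16 + 8) = -6*24 = -144)
-227 + p = -227 - 144 = -371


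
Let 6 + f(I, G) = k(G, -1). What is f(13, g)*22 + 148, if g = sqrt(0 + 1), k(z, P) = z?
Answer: 38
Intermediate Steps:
g = 1 (g = sqrt(1) = 1)
f(I, G) = -6 + G
f(13, g)*22 + 148 = (-6 + 1)*22 + 148 = -5*22 + 148 = -110 + 148 = 38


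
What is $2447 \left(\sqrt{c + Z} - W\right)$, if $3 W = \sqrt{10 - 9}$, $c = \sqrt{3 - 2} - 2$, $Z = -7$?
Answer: $- \frac{2447}{3} + 4894 i \sqrt{2} \approx -815.67 + 6921.2 i$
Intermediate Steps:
$c = -1$ ($c = \sqrt{1} - 2 = 1 - 2 = -1$)
$W = \frac{1}{3}$ ($W = \frac{\sqrt{10 - 9}}{3} = \frac{\sqrt{1}}{3} = \frac{1}{3} \cdot 1 = \frac{1}{3} \approx 0.33333$)
$2447 \left(\sqrt{c + Z} - W\right) = 2447 \left(\sqrt{-1 - 7} - \frac{1}{3}\right) = 2447 \left(\sqrt{-8} - \frac{1}{3}\right) = 2447 \left(2 i \sqrt{2} - \frac{1}{3}\right) = 2447 \left(- \frac{1}{3} + 2 i \sqrt{2}\right) = - \frac{2447}{3} + 4894 i \sqrt{2}$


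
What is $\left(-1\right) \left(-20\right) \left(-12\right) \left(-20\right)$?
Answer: $4800$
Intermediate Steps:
$\left(-1\right) \left(-20\right) \left(-12\right) \left(-20\right) = 20 \left(-12\right) \left(-20\right) = \left(-240\right) \left(-20\right) = 4800$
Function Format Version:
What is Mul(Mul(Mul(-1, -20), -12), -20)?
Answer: 4800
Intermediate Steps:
Mul(Mul(Mul(-1, -20), -12), -20) = Mul(Mul(20, -12), -20) = Mul(-240, -20) = 4800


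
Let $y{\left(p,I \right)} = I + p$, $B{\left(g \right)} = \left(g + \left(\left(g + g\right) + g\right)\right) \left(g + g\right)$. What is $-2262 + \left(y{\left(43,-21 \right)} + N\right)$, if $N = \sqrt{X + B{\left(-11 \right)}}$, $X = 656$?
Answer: $-2240 + 2 \sqrt{406} \approx -2199.7$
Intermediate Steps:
$B{\left(g \right)} = 8 g^{2}$ ($B{\left(g \right)} = \left(g + \left(2 g + g\right)\right) 2 g = \left(g + 3 g\right) 2 g = 4 g 2 g = 8 g^{2}$)
$N = 2 \sqrt{406}$ ($N = \sqrt{656 + 8 \left(-11\right)^{2}} = \sqrt{656 + 8 \cdot 121} = \sqrt{656 + 968} = \sqrt{1624} = 2 \sqrt{406} \approx 40.299$)
$-2262 + \left(y{\left(43,-21 \right)} + N\right) = -2262 + \left(\left(-21 + 43\right) + 2 \sqrt{406}\right) = -2262 + \left(22 + 2 \sqrt{406}\right) = -2240 + 2 \sqrt{406}$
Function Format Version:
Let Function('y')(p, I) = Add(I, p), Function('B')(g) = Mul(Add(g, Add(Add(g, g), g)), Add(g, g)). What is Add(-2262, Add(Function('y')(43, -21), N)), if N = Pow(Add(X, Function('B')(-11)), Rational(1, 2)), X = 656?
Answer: Add(-2240, Mul(2, Pow(406, Rational(1, 2)))) ≈ -2199.7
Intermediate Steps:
Function('B')(g) = Mul(8, Pow(g, 2)) (Function('B')(g) = Mul(Add(g, Add(Mul(2, g), g)), Mul(2, g)) = Mul(Add(g, Mul(3, g)), Mul(2, g)) = Mul(Mul(4, g), Mul(2, g)) = Mul(8, Pow(g, 2)))
N = Mul(2, Pow(406, Rational(1, 2))) (N = Pow(Add(656, Mul(8, Pow(-11, 2))), Rational(1, 2)) = Pow(Add(656, Mul(8, 121)), Rational(1, 2)) = Pow(Add(656, 968), Rational(1, 2)) = Pow(1624, Rational(1, 2)) = Mul(2, Pow(406, Rational(1, 2))) ≈ 40.299)
Add(-2262, Add(Function('y')(43, -21), N)) = Add(-2262, Add(Add(-21, 43), Mul(2, Pow(406, Rational(1, 2))))) = Add(-2262, Add(22, Mul(2, Pow(406, Rational(1, 2))))) = Add(-2240, Mul(2, Pow(406, Rational(1, 2))))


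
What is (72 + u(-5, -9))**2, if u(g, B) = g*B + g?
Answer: 12544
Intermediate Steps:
u(g, B) = g + B*g (u(g, B) = B*g + g = g + B*g)
(72 + u(-5, -9))**2 = (72 - 5*(1 - 9))**2 = (72 - 5*(-8))**2 = (72 + 40)**2 = 112**2 = 12544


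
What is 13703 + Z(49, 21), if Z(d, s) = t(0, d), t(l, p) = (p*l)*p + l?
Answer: 13703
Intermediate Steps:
t(l, p) = l + l*p² (t(l, p) = (l*p)*p + l = l*p² + l = l + l*p²)
Z(d, s) = 0 (Z(d, s) = 0*(1 + d²) = 0)
13703 + Z(49, 21) = 13703 + 0 = 13703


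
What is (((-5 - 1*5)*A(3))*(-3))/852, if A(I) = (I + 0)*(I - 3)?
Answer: 0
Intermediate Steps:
A(I) = I*(-3 + I)
(((-5 - 1*5)*A(3))*(-3))/852 = (((-5 - 1*5)*(3*(-3 + 3)))*(-3))/852 = (((-5 - 5)*(3*0))*(-3))*(1/852) = (-10*0*(-3))*(1/852) = (0*(-3))*(1/852) = 0*(1/852) = 0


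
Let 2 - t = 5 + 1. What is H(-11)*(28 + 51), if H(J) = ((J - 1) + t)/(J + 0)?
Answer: 1264/11 ≈ 114.91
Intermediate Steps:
t = -4 (t = 2 - (5 + 1) = 2 - 1*6 = 2 - 6 = -4)
H(J) = (-5 + J)/J (H(J) = ((J - 1) - 4)/(J + 0) = ((-1 + J) - 4)/J = (-5 + J)/J)
H(-11)*(28 + 51) = ((-5 - 11)/(-11))*(28 + 51) = -1/11*(-16)*79 = (16/11)*79 = 1264/11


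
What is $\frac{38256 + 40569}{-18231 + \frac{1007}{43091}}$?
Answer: $- \frac{3396648075}{785591014} \approx -4.3237$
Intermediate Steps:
$\frac{38256 + 40569}{-18231 + \frac{1007}{43091}} = \frac{78825}{-18231 + 1007 \cdot \frac{1}{43091}} = \frac{78825}{-18231 + \frac{1007}{43091}} = \frac{78825}{- \frac{785591014}{43091}} = 78825 \left(- \frac{43091}{785591014}\right) = - \frac{3396648075}{785591014}$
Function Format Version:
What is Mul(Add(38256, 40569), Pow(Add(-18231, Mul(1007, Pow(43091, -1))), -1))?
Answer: Rational(-3396648075, 785591014) ≈ -4.3237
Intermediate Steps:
Mul(Add(38256, 40569), Pow(Add(-18231, Mul(1007, Pow(43091, -1))), -1)) = Mul(78825, Pow(Add(-18231, Mul(1007, Rational(1, 43091))), -1)) = Mul(78825, Pow(Add(-18231, Rational(1007, 43091)), -1)) = Mul(78825, Pow(Rational(-785591014, 43091), -1)) = Mul(78825, Rational(-43091, 785591014)) = Rational(-3396648075, 785591014)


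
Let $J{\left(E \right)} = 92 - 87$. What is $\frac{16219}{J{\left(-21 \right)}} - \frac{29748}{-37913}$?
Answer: $\frac{615059687}{189565} \approx 3244.6$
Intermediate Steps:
$J{\left(E \right)} = 5$
$\frac{16219}{J{\left(-21 \right)}} - \frac{29748}{-37913} = \frac{16219}{5} - \frac{29748}{-37913} = 16219 \cdot \frac{1}{5} - - \frac{29748}{37913} = \frac{16219}{5} + \frac{29748}{37913} = \frac{615059687}{189565}$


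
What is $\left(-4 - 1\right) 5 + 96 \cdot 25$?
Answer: $2375$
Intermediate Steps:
$\left(-4 - 1\right) 5 + 96 \cdot 25 = \left(-5\right) 5 + 2400 = -25 + 2400 = 2375$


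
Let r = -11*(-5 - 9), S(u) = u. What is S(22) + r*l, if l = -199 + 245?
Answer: 7106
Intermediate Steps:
l = 46
r = 154 (r = -11*(-14) = 154)
S(22) + r*l = 22 + 154*46 = 22 + 7084 = 7106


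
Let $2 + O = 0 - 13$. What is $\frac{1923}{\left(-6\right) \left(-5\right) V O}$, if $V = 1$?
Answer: $- \frac{641}{150} \approx -4.2733$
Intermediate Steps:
$O = -15$ ($O = -2 + \left(0 - 13\right) = -2 - 13 = -15$)
$\frac{1923}{\left(-6\right) \left(-5\right) V O} = \frac{1923}{\left(-6\right) \left(-5\right) 1 \left(-15\right)} = \frac{1923}{30 \cdot 1 \left(-15\right)} = \frac{1923}{30 \left(-15\right)} = \frac{1923}{-450} = 1923 \left(- \frac{1}{450}\right) = - \frac{641}{150}$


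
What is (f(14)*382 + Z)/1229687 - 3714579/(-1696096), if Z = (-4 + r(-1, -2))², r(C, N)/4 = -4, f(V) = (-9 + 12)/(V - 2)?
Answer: 4568609922341/2085667201952 ≈ 2.1905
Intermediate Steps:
f(V) = 3/(-2 + V)
r(C, N) = -16 (r(C, N) = 4*(-4) = -16)
Z = 400 (Z = (-4 - 16)² = (-20)² = 400)
(f(14)*382 + Z)/1229687 - 3714579/(-1696096) = ((3/(-2 + 14))*382 + 400)/1229687 - 3714579/(-1696096) = ((3/12)*382 + 400)*(1/1229687) - 3714579*(-1/1696096) = ((3*(1/12))*382 + 400)*(1/1229687) + 3714579/1696096 = ((¼)*382 + 400)*(1/1229687) + 3714579/1696096 = (191/2 + 400)*(1/1229687) + 3714579/1696096 = (991/2)*(1/1229687) + 3714579/1696096 = 991/2459374 + 3714579/1696096 = 4568609922341/2085667201952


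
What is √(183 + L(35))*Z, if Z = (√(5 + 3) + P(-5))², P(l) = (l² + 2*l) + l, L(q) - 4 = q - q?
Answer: 40*√374 + 108*√187 ≈ 2250.4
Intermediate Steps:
L(q) = 4 (L(q) = 4 + (q - q) = 4 + 0 = 4)
P(l) = l² + 3*l
Z = (10 + 2*√2)² (Z = (√(5 + 3) - 5*(3 - 5))² = (√8 - 5*(-2))² = (2*√2 + 10)² = (10 + 2*√2)² ≈ 164.57)
√(183 + L(35))*Z = √(183 + 4)*(108 + 40*√2) = √187*(108 + 40*√2)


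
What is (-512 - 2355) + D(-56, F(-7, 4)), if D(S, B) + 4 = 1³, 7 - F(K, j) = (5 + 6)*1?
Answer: -2870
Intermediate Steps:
F(K, j) = -4 (F(K, j) = 7 - (5 + 6) = 7 - 11 = -4)
D(S, B) = -3 (D(S, B) = -4 + 1³ = -4 + 1 = -3)
(-512 - 2355) + D(-56, F(-7, 4)) = (-512 - 2355) - 3 = -2867 - 3 = -2870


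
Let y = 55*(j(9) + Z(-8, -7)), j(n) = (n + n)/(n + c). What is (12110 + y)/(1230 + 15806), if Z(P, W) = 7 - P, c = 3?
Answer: 26035/34072 ≈ 0.76412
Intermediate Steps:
j(n) = 2*n/(3 + n) (j(n) = (n + n)/(n + 3) = (2*n)/(3 + n) = 2*n/(3 + n))
y = 1815/2 (y = 55*(2*9/(3 + 9) + (7 - 1*(-8))) = 55*(2*9/12 + (7 + 8)) = 55*(2*9*(1/12) + 15) = 55*(3/2 + 15) = 55*(33/2) = 1815/2 ≈ 907.50)
(12110 + y)/(1230 + 15806) = (12110 + 1815/2)/(1230 + 15806) = (26035/2)/17036 = (26035/2)*(1/17036) = 26035/34072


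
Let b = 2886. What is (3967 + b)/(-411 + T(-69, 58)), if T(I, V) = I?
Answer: -6853/480 ≈ -14.277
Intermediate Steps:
(3967 + b)/(-411 + T(-69, 58)) = (3967 + 2886)/(-411 - 69) = 6853/(-480) = 6853*(-1/480) = -6853/480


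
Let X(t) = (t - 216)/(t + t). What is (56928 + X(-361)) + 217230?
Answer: 197942653/722 ≈ 2.7416e+5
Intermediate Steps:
X(t) = (-216 + t)/(2*t) (X(t) = (-216 + t)/((2*t)) = (-216 + t)*(1/(2*t)) = (-216 + t)/(2*t))
(56928 + X(-361)) + 217230 = (56928 + (½)*(-216 - 361)/(-361)) + 217230 = (56928 + (½)*(-1/361)*(-577)) + 217230 = (56928 + 577/722) + 217230 = 41102593/722 + 217230 = 197942653/722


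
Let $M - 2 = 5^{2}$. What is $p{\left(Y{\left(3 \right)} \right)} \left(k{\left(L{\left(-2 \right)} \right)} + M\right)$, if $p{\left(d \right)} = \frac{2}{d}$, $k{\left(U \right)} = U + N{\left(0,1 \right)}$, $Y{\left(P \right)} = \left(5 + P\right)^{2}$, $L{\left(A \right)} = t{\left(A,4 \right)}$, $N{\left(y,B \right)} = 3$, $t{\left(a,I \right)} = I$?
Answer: $\frac{17}{16} \approx 1.0625$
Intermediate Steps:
$L{\left(A \right)} = 4$
$k{\left(U \right)} = 3 + U$ ($k{\left(U \right)} = U + 3 = 3 + U$)
$M = 27$ ($M = 2 + 5^{2} = 2 + 25 = 27$)
$p{\left(Y{\left(3 \right)} \right)} \left(k{\left(L{\left(-2 \right)} \right)} + M\right) = \frac{2}{\left(5 + 3\right)^{2}} \left(\left(3 + 4\right) + 27\right) = \frac{2}{8^{2}} \left(7 + 27\right) = \frac{2}{64} \cdot 34 = 2 \cdot \frac{1}{64} \cdot 34 = \frac{1}{32} \cdot 34 = \frac{17}{16}$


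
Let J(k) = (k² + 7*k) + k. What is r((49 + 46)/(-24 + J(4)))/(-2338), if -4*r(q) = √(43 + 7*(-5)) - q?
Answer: -95/224448 + √2/4676 ≈ -0.00012082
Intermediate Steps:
J(k) = k² + 8*k
r(q) = -√2/2 + q/4 (r(q) = -(√(43 + 7*(-5)) - q)/4 = -(√(43 - 35) - q)/4 = -(√8 - q)/4 = -(2*√2 - q)/4 = -(-q + 2*√2)/4 = -√2/2 + q/4)
r((49 + 46)/(-24 + J(4)))/(-2338) = (-√2/2 + ((49 + 46)/(-24 + 4*(8 + 4)))/4)/(-2338) = (-√2/2 + (95/(-24 + 4*12))/4)*(-1/2338) = (-√2/2 + (95/(-24 + 48))/4)*(-1/2338) = (-√2/2 + (95/24)/4)*(-1/2338) = (-√2/2 + (95*(1/24))/4)*(-1/2338) = (-√2/2 + (¼)*(95/24))*(-1/2338) = (-√2/2 + 95/96)*(-1/2338) = (95/96 - √2/2)*(-1/2338) = -95/224448 + √2/4676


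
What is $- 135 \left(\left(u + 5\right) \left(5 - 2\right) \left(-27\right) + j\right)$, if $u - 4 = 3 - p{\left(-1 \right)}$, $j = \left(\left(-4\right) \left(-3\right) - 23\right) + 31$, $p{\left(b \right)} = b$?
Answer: $139455$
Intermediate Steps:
$j = 20$ ($j = \left(12 - 23\right) + 31 = -11 + 31 = 20$)
$u = 8$ ($u = 4 + \left(3 - -1\right) = 4 + \left(3 + 1\right) = 4 + 4 = 8$)
$- 135 \left(\left(u + 5\right) \left(5 - 2\right) \left(-27\right) + j\right) = - 135 \left(\left(8 + 5\right) \left(5 - 2\right) \left(-27\right) + 20\right) = - 135 \left(13 \cdot 3 \left(-27\right) + 20\right) = - 135 \left(39 \left(-27\right) + 20\right) = - 135 \left(-1053 + 20\right) = \left(-135\right) \left(-1033\right) = 139455$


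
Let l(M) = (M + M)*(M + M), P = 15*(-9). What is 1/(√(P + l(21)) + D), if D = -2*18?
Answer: 4/37 + √181/111 ≈ 0.22931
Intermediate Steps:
P = -135
l(M) = 4*M² (l(M) = (2*M)*(2*M) = 4*M²)
D = -36
1/(√(P + l(21)) + D) = 1/(√(-135 + 4*21²) - 36) = 1/(√(-135 + 4*441) - 36) = 1/(√(-135 + 1764) - 36) = 1/(√1629 - 36) = 1/(3*√181 - 36) = 1/(-36 + 3*√181)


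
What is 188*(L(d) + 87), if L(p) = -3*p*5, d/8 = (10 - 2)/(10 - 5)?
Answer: -19740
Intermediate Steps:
d = 64/5 (d = 8*((10 - 2)/(10 - 5)) = 8*(8/5) = 64/5 ≈ 12.800)
L(p) = -15*p
188*(L(d) + 87) = 188*(-15*64/5 + 87) = 188*(-192 + 87) = 188*(-105) = -19740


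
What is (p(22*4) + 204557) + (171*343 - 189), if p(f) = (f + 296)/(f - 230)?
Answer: 18674299/71 ≈ 2.6302e+5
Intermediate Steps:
p(f) = (296 + f)/(-230 + f)
(p(22*4) + 204557) + (171*343 - 189) = ((296 + 22*4)/(-230 + 22*4) + 204557) + (171*343 - 189) = ((296 + 88)/(-230 + 88) + 204557) + (58653 - 189) = (384/(-142) + 204557) + 58464 = (-1/142*384 + 204557) + 58464 = (-192/71 + 204557) + 58464 = 14523355/71 + 58464 = 18674299/71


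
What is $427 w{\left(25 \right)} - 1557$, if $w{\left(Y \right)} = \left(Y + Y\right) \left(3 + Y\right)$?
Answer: $596243$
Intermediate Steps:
$w{\left(Y \right)} = 2 Y \left(3 + Y\right)$
$427 w{\left(25 \right)} - 1557 = 427 \cdot 2 \cdot 25 \left(3 + 25\right) - 1557 = 427 \cdot 2 \cdot 25 \cdot 28 - 1557 = 427 \cdot 1400 - 1557 = 597800 - 1557 = 596243$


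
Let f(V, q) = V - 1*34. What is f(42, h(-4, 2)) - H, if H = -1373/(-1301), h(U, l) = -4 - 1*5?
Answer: 9035/1301 ≈ 6.9447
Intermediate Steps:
h(U, l) = -9 (h(U, l) = -4 - 5 = -9)
f(V, q) = -34 + V (f(V, q) = V - 34 = -34 + V)
H = 1373/1301 (H = -1373*(-1/1301) = 1373/1301 ≈ 1.0553)
f(42, h(-4, 2)) - H = (-34 + 42) - 1*1373/1301 = 8 - 1373/1301 = 9035/1301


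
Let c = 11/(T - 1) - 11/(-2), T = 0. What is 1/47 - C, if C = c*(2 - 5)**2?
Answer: 4655/94 ≈ 49.521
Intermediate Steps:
c = -11/2 (c = 11/(0 - 1) - 11/(-2) = 11/(-1) - 11*(-1/2) = 11*(-1) + 11/2 = -11 + 11/2 = -11/2 ≈ -5.5000)
C = -99/2 (C = -11*(2 - 5)**2/2 = -11/2*(-3)**2 = -11/2*9 = -99/2 ≈ -49.500)
1/47 - C = 1/47 - 1*(-99/2) = 1/47 + 99/2 = 4655/94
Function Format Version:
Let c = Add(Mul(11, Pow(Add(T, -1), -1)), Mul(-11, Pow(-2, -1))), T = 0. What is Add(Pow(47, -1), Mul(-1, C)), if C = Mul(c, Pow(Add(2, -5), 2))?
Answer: Rational(4655, 94) ≈ 49.521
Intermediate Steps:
c = Rational(-11, 2) (c = Add(Mul(11, Pow(Add(0, -1), -1)), Mul(-11, Pow(-2, -1))) = Add(Mul(11, Pow(-1, -1)), Mul(-11, Rational(-1, 2))) = Add(Mul(11, -1), Rational(11, 2)) = Add(-11, Rational(11, 2)) = Rational(-11, 2) ≈ -5.5000)
C = Rational(-99, 2) (C = Mul(Rational(-11, 2), Pow(Add(2, -5), 2)) = Mul(Rational(-11, 2), Pow(-3, 2)) = Mul(Rational(-11, 2), 9) = Rational(-99, 2) ≈ -49.500)
Add(Pow(47, -1), Mul(-1, C)) = Add(Pow(47, -1), Mul(-1, Rational(-99, 2))) = Add(Rational(1, 47), Rational(99, 2)) = Rational(4655, 94)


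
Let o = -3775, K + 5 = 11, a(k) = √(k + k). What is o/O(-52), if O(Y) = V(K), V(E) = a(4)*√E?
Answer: -3775*√3/12 ≈ -544.87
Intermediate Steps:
a(k) = √2*√k (a(k) = √(2*k) = √2*√k)
K = 6 (K = -5 + 11 = 6)
V(E) = 2*√2*√E (V(E) = (√2*√4)*√E = (√2*2)*√E = (2*√2)*√E = 2*√2*√E)
O(Y) = 4*√3 (O(Y) = 2*√2*√6 = 4*√3)
o/O(-52) = -3775*√3/12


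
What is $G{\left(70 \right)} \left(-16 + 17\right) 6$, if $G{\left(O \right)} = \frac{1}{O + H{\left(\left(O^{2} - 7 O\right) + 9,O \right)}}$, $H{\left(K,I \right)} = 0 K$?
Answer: $\frac{3}{35} \approx 0.085714$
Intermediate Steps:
$H{\left(K,I \right)} = 0$
$G{\left(O \right)} = \frac{1}{O}$ ($G{\left(O \right)} = \frac{1}{O + 0} = \frac{1}{O}$)
$G{\left(70 \right)} \left(-16 + 17\right) 6 = \frac{\left(-16 + 17\right) 6}{70} = \frac{1 \cdot 6}{70} = \frac{1}{70} \cdot 6 = \frac{3}{35}$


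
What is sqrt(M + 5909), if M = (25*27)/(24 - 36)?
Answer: sqrt(23411)/2 ≈ 76.503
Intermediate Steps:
M = -225/4 (M = 675/(-12) = 675*(-1/12) = -225/4 ≈ -56.250)
sqrt(M + 5909) = sqrt(-225/4 + 5909) = sqrt(23411/4) = sqrt(23411)/2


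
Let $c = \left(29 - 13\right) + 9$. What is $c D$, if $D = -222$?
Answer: $-5550$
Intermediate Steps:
$c = 25$ ($c = 16 + 9 = 25$)
$c D = 25 \left(-222\right) = -5550$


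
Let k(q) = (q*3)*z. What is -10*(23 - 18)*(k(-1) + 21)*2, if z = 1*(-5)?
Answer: -3600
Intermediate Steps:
z = -5
k(q) = -15*q (k(q) = (q*3)*(-5) = (3*q)*(-5) = -15*q)
-10*(23 - 18)*(k(-1) + 21)*2 = -10*(23 - 18)*(-15*(-1) + 21)*2 = -50*(15 + 21)*2 = -50*36*2 = -10*180*2 = -1800*2 = -3600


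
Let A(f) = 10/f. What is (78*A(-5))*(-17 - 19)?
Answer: 5616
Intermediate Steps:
(78*A(-5))*(-17 - 19) = (78*(10/(-5)))*(-17 - 19) = (78*(10*(-⅕)))*(-36) = (78*(-2))*(-36) = -156*(-36) = 5616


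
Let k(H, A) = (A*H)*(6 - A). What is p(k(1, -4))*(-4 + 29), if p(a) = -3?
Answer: -75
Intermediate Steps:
k(H, A) = A*H*(6 - A)
p(k(1, -4))*(-4 + 29) = -3*(-4 + 29) = -3*25 = -75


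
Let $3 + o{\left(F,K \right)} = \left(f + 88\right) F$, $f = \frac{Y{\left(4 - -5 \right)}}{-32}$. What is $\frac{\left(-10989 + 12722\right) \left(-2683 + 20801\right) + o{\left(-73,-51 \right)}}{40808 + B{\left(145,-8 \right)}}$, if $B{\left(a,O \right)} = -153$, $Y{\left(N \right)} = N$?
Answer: $\frac{1004546801}{1300960} \approx 772.16$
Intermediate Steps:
$f = - \frac{9}{32}$ ($f = \frac{4 - -5}{-32} = \left(4 + 5\right) \left(- \frac{1}{32}\right) = 9 \left(- \frac{1}{32}\right) = - \frac{9}{32} \approx -0.28125$)
$o{\left(F,K \right)} = -3 + \frac{2807 F}{32}$ ($o{\left(F,K \right)} = -3 + \left(- \frac{9}{32} + 88\right) F = -3 + \frac{2807 F}{32}$)
$\frac{\left(-10989 + 12722\right) \left(-2683 + 20801\right) + o{\left(-73,-51 \right)}}{40808 + B{\left(145,-8 \right)}} = \frac{\left(-10989 + 12722\right) \left(-2683 + 20801\right) + \left(-3 + \frac{2807}{32} \left(-73\right)\right)}{40808 - 153} = \frac{1733 \cdot 18118 - \frac{205007}{32}}{40655} = \left(31398494 - \frac{205007}{32}\right) \frac{1}{40655} = \frac{1004546801}{32} \cdot \frac{1}{40655} = \frac{1004546801}{1300960}$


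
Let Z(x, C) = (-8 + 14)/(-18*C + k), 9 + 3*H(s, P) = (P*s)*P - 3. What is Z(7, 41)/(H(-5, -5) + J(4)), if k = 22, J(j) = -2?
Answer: 9/51194 ≈ 0.00017580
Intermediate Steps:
H(s, P) = -4 + s*P²/3 (H(s, P) = -3 + ((P*s)*P - 3)/3 = -3 + (s*P² - 3)/3 = -3 + (-3 + s*P²)/3 = -3 + (-1 + s*P²/3) = -4 + s*P²/3)
Z(x, C) = 6/(22 - 18*C) (Z(x, C) = (-8 + 14)/(-18*C + 22) = 6/(22 - 18*C))
Z(7, 41)/(H(-5, -5) + J(4)) = (-3/(-11 + 9*41))/((-4 + (⅓)*(-5)*(-5)²) - 2) = (-3/(-11 + 369))/((-4 + (⅓)*(-5)*25) - 2) = (-3/358)/((-4 - 125/3) - 2) = (-3*1/358)/(-137/3 - 2) = -3/358/(-143/3) = -3/143*(-3/358) = 9/51194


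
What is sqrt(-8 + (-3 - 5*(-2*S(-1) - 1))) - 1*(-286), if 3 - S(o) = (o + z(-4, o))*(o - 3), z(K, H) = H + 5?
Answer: 298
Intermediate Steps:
z(K, H) = 5 + H
S(o) = 3 - (-3 + o)*(5 + 2*o) (S(o) = 3 - (o + (5 + o))*(o - 3) = 3 - (5 + 2*o)*(-3 + o) = 3 - (-3 + o)*(5 + 2*o))
sqrt(-8 + (-3 - 5*(-2*S(-1) - 1))) - 1*(-286) = sqrt(-8 + (-3 - 5*(-2*(18 - 1 - 2*(-1)**2) - 1))) - 1*(-286) = sqrt(-8 + (-3 - 5*(-2*(18 - 1 - 2*1) - 1))) + 286 = sqrt(-8 + (-3 - 5*(-2*(18 - 1 - 2) - 1))) + 286 = sqrt(-8 + (-3 - 5*(-2*15 - 1))) + 286 = sqrt(-8 + (-3 - 5*(-30 - 1))) + 286 = sqrt(-8 + (-3 - 5*(-31))) + 286 = sqrt(-8 + (-3 + 155)) + 286 = sqrt(-8 + 152) + 286 = sqrt(144) + 286 = 12 + 286 = 298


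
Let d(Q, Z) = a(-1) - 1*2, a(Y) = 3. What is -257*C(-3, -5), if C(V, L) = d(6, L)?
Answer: -257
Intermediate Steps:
d(Q, Z) = 1 (d(Q, Z) = 3 - 1*2 = 3 - 2 = 1)
C(V, L) = 1
-257*C(-3, -5) = -257*1 = -257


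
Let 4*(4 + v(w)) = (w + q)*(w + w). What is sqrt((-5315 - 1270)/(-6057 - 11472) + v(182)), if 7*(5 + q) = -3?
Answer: sqrt(548448210921)/5843 ≈ 126.75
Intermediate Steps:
q = -38/7 (q = -5 + (1/7)*(-3) = -5 - 3/7 = -38/7 ≈ -5.4286)
v(w) = -4 + w*(-38/7 + w)/2 (v(w) = -4 + ((w - 38/7)*(w + w))/4 = -4 + ((-38/7 + w)*(2*w))/4 = -4 + (2*w*(-38/7 + w))/4 = -4 + w*(-38/7 + w)/2)
sqrt((-5315 - 1270)/(-6057 - 11472) + v(182)) = sqrt((-5315 - 1270)/(-6057 - 11472) + (-4 + (1/2)*182**2 - 19/7*182)) = sqrt(-6585/(-17529) + (-4 + (1/2)*33124 - 494)) = sqrt(-6585*(-1/17529) + (-4 + 16562 - 494)) = sqrt(2195/5843 + 16064) = sqrt(93864147/5843) = sqrt(548448210921)/5843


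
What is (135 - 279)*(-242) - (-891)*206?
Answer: 218394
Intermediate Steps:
(135 - 279)*(-242) - (-891)*206 = -144*(-242) - 1*(-183546) = 34848 + 183546 = 218394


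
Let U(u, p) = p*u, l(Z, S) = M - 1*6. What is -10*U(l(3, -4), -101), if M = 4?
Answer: -2020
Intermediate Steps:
l(Z, S) = -2 (l(Z, S) = 4 - 1*6 = 4 - 6 = -2)
-10*U(l(3, -4), -101) = -(-1010)*(-2) = -10*202 = -2020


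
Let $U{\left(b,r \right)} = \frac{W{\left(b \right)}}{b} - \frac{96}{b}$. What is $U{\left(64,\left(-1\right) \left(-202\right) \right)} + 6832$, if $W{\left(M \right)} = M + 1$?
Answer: $\frac{437217}{64} \approx 6831.5$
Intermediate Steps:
$W{\left(M \right)} = 1 + M$
$U{\left(b,r \right)} = - \frac{96}{b} + \frac{1 + b}{b}$ ($U{\left(b,r \right)} = \frac{1 + b}{b} - \frac{96}{b} = - \frac{96}{b} + \frac{1 + b}{b}$)
$U{\left(64,\left(-1\right) \left(-202\right) \right)} + 6832 = \frac{-95 + 64}{64} + 6832 = \frac{1}{64} \left(-31\right) + 6832 = - \frac{31}{64} + 6832 = \frac{437217}{64}$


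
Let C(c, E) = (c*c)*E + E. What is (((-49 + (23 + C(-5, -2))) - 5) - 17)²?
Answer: 10000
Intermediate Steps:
C(c, E) = E + E*c² (C(c, E) = c²*E + E = E*c² + E = E + E*c²)
(((-49 + (23 + C(-5, -2))) - 5) - 17)² = (((-49 + (23 - 2*(1 + (-5)²))) - 5) - 17)² = (((-49 + (23 - 2*(1 + 25))) - 5) - 17)² = (((-49 + (23 - 2*26)) - 5) - 17)² = (((-49 + (23 - 52)) - 5) - 17)² = (((-49 - 29) - 5) - 17)² = ((-78 - 5) - 17)² = (-83 - 17)² = (-100)² = 10000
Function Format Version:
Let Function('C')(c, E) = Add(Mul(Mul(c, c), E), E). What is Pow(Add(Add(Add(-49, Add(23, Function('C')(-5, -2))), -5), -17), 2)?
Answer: 10000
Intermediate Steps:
Function('C')(c, E) = Add(E, Mul(E, Pow(c, 2))) (Function('C')(c, E) = Add(Mul(Pow(c, 2), E), E) = Add(Mul(E, Pow(c, 2)), E) = Add(E, Mul(E, Pow(c, 2))))
Pow(Add(Add(Add(-49, Add(23, Function('C')(-5, -2))), -5), -17), 2) = Pow(Add(Add(Add(-49, Add(23, Mul(-2, Add(1, Pow(-5, 2))))), -5), -17), 2) = Pow(Add(Add(Add(-49, Add(23, Mul(-2, Add(1, 25)))), -5), -17), 2) = Pow(Add(Add(Add(-49, Add(23, Mul(-2, 26))), -5), -17), 2) = Pow(Add(Add(Add(-49, Add(23, -52)), -5), -17), 2) = Pow(Add(Add(Add(-49, -29), -5), -17), 2) = Pow(Add(Add(-78, -5), -17), 2) = Pow(Add(-83, -17), 2) = Pow(-100, 2) = 10000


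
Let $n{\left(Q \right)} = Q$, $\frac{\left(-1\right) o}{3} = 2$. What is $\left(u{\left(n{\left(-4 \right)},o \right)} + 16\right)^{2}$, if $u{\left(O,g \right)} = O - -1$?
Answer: $169$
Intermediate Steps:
$o = -6$ ($o = \left(-3\right) 2 = -6$)
$u{\left(O,g \right)} = 1 + O$ ($u{\left(O,g \right)} = O + 1 = 1 + O$)
$\left(u{\left(n{\left(-4 \right)},o \right)} + 16\right)^{2} = \left(\left(1 - 4\right) + 16\right)^{2} = \left(-3 + 16\right)^{2} = 13^{2} = 169$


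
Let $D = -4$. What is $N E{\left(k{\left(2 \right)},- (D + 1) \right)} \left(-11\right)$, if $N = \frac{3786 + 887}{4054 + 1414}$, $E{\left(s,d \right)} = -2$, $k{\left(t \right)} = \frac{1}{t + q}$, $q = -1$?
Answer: $\frac{51403}{2734} \approx 18.801$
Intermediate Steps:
$k{\left(t \right)} = \frac{1}{-1 + t}$ ($k{\left(t \right)} = \frac{1}{t - 1} = \frac{1}{-1 + t}$)
$N = \frac{4673}{5468} \approx 0.85461$
$N E{\left(k{\left(2 \right)},- (D + 1) \right)} \left(-11\right) = \frac{4673 \left(\left(-2\right) \left(-11\right)\right)}{5468} = \frac{4673}{5468} \cdot 22 = \frac{51403}{2734}$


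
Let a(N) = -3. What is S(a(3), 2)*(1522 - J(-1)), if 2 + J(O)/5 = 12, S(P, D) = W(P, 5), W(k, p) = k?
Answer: -4416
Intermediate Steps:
S(P, D) = P
J(O) = 50 (J(O) = -10 + 5*12 = -10 + 60 = 50)
S(a(3), 2)*(1522 - J(-1)) = -3*(1522 - 1*50) = -3*(1522 - 50) = -3*1472 = -4416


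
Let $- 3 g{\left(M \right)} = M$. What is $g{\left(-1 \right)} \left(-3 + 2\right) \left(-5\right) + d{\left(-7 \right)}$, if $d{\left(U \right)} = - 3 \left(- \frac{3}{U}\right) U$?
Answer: $\frac{32}{3} \approx 10.667$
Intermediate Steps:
$d{\left(U \right)} = 9$ ($d{\left(U \right)} = \frac{9}{U} U = 9$)
$g{\left(M \right)} = - \frac{M}{3}$
$g{\left(-1 \right)} \left(-3 + 2\right) \left(-5\right) + d{\left(-7 \right)} = \left(- \frac{1}{3}\right) \left(-1\right) \left(-3 + 2\right) \left(-5\right) + 9 = \frac{\left(-1\right) \left(-5\right)}{3} + 9 = \frac{1}{3} \cdot 5 + 9 = \frac{5}{3} + 9 = \frac{32}{3}$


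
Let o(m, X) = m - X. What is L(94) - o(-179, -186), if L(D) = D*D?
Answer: 8829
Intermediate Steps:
L(D) = D²
L(94) - o(-179, -186) = 94² - (-179 - 1*(-186)) = 8836 - (-179 + 186) = 8836 - 1*7 = 8836 - 7 = 8829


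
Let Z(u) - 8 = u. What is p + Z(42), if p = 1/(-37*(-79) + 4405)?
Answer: 366401/7328 ≈ 50.000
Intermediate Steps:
Z(u) = 8 + u
p = 1/7328 (p = 1/(2923 + 4405) = 1/7328 ≈ 0.00013646)
p + Z(42) = 1/7328 + (8 + 42) = 1/7328 + 50 = 366401/7328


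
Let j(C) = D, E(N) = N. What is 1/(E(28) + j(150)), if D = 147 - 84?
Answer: 1/91 ≈ 0.010989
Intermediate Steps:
D = 63
j(C) = 63
1/(E(28) + j(150)) = 1/(28 + 63) = 1/91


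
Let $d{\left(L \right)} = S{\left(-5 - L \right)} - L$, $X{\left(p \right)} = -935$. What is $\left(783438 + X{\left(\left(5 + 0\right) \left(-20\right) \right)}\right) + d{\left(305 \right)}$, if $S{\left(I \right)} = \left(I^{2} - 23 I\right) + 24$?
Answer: $885452$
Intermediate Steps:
$S{\left(I \right)} = 24 + I^{2} - 23 I$
$d{\left(L \right)} = 139 + \left(-5 - L\right)^{2} + 22 L$ ($d{\left(L \right)} = \left(24 + \left(-5 - L\right)^{2} - 23 \left(-5 - L\right)\right) - L = \left(24 + \left(-5 - L\right)^{2} + \left(115 + 23 L\right)\right) - L = \left(139 + \left(-5 - L\right)^{2} + 23 L\right) - L = 139 + \left(-5 - L\right)^{2} + 22 L$)
$\left(783438 + X{\left(\left(5 + 0\right) \left(-20\right) \right)}\right) + d{\left(305 \right)} = \left(783438 - 935\right) + \left(164 + 305^{2} + 32 \cdot 305\right) = 782503 + \left(164 + 93025 + 9760\right) = 782503 + 102949 = 885452$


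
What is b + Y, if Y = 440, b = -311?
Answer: 129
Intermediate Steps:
b + Y = -311 + 440 = 129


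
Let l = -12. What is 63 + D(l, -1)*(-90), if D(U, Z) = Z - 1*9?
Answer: 963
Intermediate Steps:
D(U, Z) = -9 + Z (D(U, Z) = Z - 9 = -9 + Z)
63 + D(l, -1)*(-90) = 63 + (-9 - 1)*(-90) = 63 - 10*(-90) = 63 + 900 = 963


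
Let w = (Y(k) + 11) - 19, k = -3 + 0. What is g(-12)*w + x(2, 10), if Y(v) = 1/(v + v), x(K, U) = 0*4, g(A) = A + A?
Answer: 196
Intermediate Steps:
g(A) = 2*A
k = -3
x(K, U) = 0
Y(v) = 1/(2*v)
w = -49/6 (w = ((½)/(-3) + 11) - 19 = ((½)*(-⅓) + 11) - 19 = (-⅙ + 11) - 19 = 65/6 - 19 = -49/6 ≈ -8.1667)
g(-12)*w + x(2, 10) = (2*(-12))*(-49/6) + 0 = -24*(-49/6) + 0 = 196 + 0 = 196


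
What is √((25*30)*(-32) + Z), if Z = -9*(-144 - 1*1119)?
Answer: I*√12633 ≈ 112.4*I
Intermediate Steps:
Z = 11367 (Z = -9*(-144 - 1119) = -9*(-1263) = 11367)
√((25*30)*(-32) + Z) = √((25*30)*(-32) + 11367) = √(750*(-32) + 11367) = √(-24000 + 11367) = √(-12633) = I*√12633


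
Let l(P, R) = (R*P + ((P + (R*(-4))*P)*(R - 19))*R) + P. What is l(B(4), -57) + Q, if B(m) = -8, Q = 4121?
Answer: -7931655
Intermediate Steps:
l(P, R) = P + P*R + R*(-19 + R)*(P - 4*P*R) (l(P, R) = (P*R + ((P + (-4*R)*P)*(-19 + R))*R) + P = (P*R + ((P - 4*P*R)*(-19 + R))*R) + P = (P*R + ((-19 + R)*(P - 4*P*R))*R) + P = (P*R + R*(-19 + R)*(P - 4*P*R)) + P = P + P*R + R*(-19 + R)*(P - 4*P*R))
l(B(4), -57) + Q = -8*(1 - 18*(-57) - 4*(-57)**3 + 77*(-57)**2) + 4121 = -8*(1 + 1026 - 4*(-185193) + 77*3249) + 4121 = -8*(1 + 1026 + 740772 + 250173) + 4121 = -8*991972 + 4121 = -7935776 + 4121 = -7931655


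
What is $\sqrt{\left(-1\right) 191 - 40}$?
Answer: $i \sqrt{231} \approx 15.199 i$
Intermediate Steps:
$\sqrt{\left(-1\right) 191 - 40} = \sqrt{-191 - 40} = \sqrt{-231} = i \sqrt{231}$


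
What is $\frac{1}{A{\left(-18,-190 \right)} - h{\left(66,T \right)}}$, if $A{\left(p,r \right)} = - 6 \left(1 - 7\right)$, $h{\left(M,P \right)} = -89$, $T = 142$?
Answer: $\frac{1}{125} \approx 0.008$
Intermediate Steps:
$A{\left(p,r \right)} = 36$ ($A{\left(p,r \right)} = \left(-6\right) \left(-6\right) = 36$)
$\frac{1}{A{\left(-18,-190 \right)} - h{\left(66,T \right)}} = \frac{1}{36 - -89} = \frac{1}{36 + 89} = \frac{1}{125}$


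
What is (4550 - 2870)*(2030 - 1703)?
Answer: 549360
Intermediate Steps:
(4550 - 2870)*(2030 - 1703) = 1680*327 = 549360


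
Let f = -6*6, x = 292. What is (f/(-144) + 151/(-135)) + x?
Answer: 157211/540 ≈ 291.13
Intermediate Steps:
f = -36 (f = -1*36 = -36)
(f/(-144) + 151/(-135)) + x = (-36/(-144) + 151/(-135)) + 292 = (-36*(-1/144) + 151*(-1/135)) + 292 = (¼ - 151/135) + 292 = -469/540 + 292 = 157211/540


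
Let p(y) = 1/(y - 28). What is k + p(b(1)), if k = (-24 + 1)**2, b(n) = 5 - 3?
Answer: 13753/26 ≈ 528.96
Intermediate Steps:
b(n) = 2
p(y) = 1/(-28 + y)
k = 529 (k = (-23)**2 = 529)
k + p(b(1)) = 529 + 1/(-28 + 2) = 529 + 1/(-26) = 529 - 1/26 = 13753/26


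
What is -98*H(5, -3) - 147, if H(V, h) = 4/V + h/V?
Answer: -833/5 ≈ -166.60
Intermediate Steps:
-98*H(5, -3) - 147 = -98*(4 - 3)/5 - 147 = -98/5 - 147 = -833/5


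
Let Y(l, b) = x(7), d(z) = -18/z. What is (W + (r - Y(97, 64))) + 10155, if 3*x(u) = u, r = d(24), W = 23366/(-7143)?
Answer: 289967099/28572 ≈ 10149.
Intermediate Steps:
W = -23366/7143 (W = 23366*(-1/7143) = -23366/7143 ≈ -3.2712)
r = -3/4 (r = -18/24 = -18*1/24 = -3/4 ≈ -0.75000)
x(u) = u/3
Y(l, b) = 7/3 (Y(l, b) = (1/3)*7 = 7/3)
(W + (r - Y(97, 64))) + 10155 = (-23366/7143 + (-3/4 - 1*7/3)) + 10155 = (-23366/7143 + (-3/4 - 7/3)) + 10155 = (-23366/7143 - 37/12) + 10155 = -181561/28572 + 10155 = 289967099/28572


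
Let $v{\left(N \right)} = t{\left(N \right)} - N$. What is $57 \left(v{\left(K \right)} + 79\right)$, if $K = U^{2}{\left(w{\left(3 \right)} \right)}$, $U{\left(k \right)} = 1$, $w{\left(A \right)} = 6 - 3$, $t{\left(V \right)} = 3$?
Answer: $4617$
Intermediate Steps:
$w{\left(A \right)} = 3$ ($w{\left(A \right)} = 6 - 3 = 3$)
$K = 1$ ($K = 1^{2} = 1$)
$v{\left(N \right)} = 3 - N$
$57 \left(v{\left(K \right)} + 79\right) = 57 \left(\left(3 - 1\right) + 79\right) = 57 \left(2 + 79\right) = 57 \cdot 81 = 4617$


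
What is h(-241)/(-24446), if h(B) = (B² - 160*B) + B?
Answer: -48200/12223 ≈ -3.9434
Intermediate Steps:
h(B) = B² - 159*B
h(-241)/(-24446) = -241*(-159 - 241)/(-24446) = -241*(-400)*(-1/24446) = 96400*(-1/24446) = -48200/12223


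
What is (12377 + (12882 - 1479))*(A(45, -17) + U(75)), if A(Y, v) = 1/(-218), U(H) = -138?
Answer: -357710650/109 ≈ -3.2817e+6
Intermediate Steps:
A(Y, v) = -1/218
(12377 + (12882 - 1479))*(A(45, -17) + U(75)) = (12377 + (12882 - 1479))*(-1/218 - 138) = (12377 + 11403)*(-30085/218) = 23780*(-30085/218) = -357710650/109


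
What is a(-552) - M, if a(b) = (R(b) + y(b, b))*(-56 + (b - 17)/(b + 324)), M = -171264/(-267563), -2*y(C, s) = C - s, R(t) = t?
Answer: 150140793686/5083697 ≈ 29534.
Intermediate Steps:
y(C, s) = s/2 - C/2 (y(C, s) = -(C - s)/2 = s/2 - C/2)
M = 171264/267563 (M = -171264*(-1/267563) = 171264/267563 ≈ 0.64009)
a(b) = b*(-56 + (-17 + b)/(324 + b)) (a(b) = (b + (b/2 - b/2))*(-56 + (b - 17)/(b + 324)) = (b + 0)*(-56 + (-17 + b)/(324 + b)) = b*(-56 + (-17 + b)/(324 + b)))
a(-552) - M = 11*(-552)*(-1651 - 5*(-552))/(324 - 552) - 1*171264/267563 = 11*(-552)*(-1651 + 2760)/(-228) - 171264/267563 = 11*(-552)*(-1/228)*1109 - 171264/267563 = 561154/19 - 171264/267563 = 150140793686/5083697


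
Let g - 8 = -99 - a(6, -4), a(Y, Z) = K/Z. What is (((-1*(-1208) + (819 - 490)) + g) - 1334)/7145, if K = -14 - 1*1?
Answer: 433/28580 ≈ 0.015150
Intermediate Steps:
K = -15 (K = -14 - 1 = -15)
a(Y, Z) = -15/Z
g = -379/4 (g = 8 + (-99 - (-15)/(-4)) = 8 + (-99 - (-15)*(-1)/4) = 8 + (-99 - 1*15/4) = 8 + (-99 - 15/4) = 8 - 411/4 = -379/4 ≈ -94.750)
(((-1*(-1208) + (819 - 490)) + g) - 1334)/7145 = (((-1*(-1208) + (819 - 490)) - 379/4) - 1334)/7145 = (((1208 + 329) - 379/4) - 1334)*(1/7145) = ((1537 - 379/4) - 1334)*(1/7145) = (5769/4 - 1334)*(1/7145) = (433/4)*(1/7145) = 433/28580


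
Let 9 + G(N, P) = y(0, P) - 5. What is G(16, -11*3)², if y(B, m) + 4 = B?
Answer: 324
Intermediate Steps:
y(B, m) = -4 + B
G(N, P) = -18 (G(N, P) = -9 + ((-4 + 0) - 5) = -9 + (-4 - 5) = -9 - 9 = -18)
G(16, -11*3)² = (-18)² = 324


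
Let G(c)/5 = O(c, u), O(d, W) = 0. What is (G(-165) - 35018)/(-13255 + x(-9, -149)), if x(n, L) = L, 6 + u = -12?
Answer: 17509/6702 ≈ 2.6125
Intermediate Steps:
u = -18 (u = -6 - 12 = -18)
G(c) = 0 (G(c) = 5*0 = 0)
(G(-165) - 35018)/(-13255 + x(-9, -149)) = (0 - 35018)/(-13255 - 149) = -35018/(-13404) = -35018*(-1/13404) = 17509/6702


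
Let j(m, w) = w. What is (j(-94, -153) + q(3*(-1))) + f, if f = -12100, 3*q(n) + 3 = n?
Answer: -12255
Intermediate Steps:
q(n) = -1 + n/3
(j(-94, -153) + q(3*(-1))) + f = (-153 + (-1 + (3*(-1))/3)) - 12100 = (-153 + (-1 + (⅓)*(-3))) - 12100 = (-153 + (-1 - 1)) - 12100 = (-153 - 2) - 12100 = -155 - 12100 = -12255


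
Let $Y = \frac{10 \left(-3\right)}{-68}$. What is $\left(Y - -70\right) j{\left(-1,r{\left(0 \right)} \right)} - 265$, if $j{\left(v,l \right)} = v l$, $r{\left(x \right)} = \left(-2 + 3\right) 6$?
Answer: $- \frac{11690}{17} \approx -687.65$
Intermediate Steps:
$r{\left(x \right)} = 6$ ($r{\left(x \right)} = 1 \cdot 6 = 6$)
$j{\left(v,l \right)} = l v$
$Y = \frac{15}{34}$ ($Y = \left(-30\right) \left(- \frac{1}{68}\right) = \frac{15}{34} \approx 0.44118$)
$\left(Y - -70\right) j{\left(-1,r{\left(0 \right)} \right)} - 265 = \left(\frac{15}{34} - -70\right) 6 \left(-1\right) - 265 = \left(\frac{15}{34} + 70\right) \left(-6\right) - 265 = \frac{2395}{34} \left(-6\right) - 265 = - \frac{7185}{17} - 265 = - \frac{11690}{17}$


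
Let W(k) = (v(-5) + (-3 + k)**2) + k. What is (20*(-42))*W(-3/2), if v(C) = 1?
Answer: -16590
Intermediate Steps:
W(k) = 1 + k + (-3 + k)**2 (W(k) = (1 + (-3 + k)**2) + k = 1 + k + (-3 + k)**2)
(20*(-42))*W(-3/2) = (20*(-42))*(1 - 3/2 + (-3 - 3/2)**2) = -840*(1 - 3*1/2 + (-3 - 3*1/2)**2) = -840*(1 - 3/2 + (-3 - 3/2)**2) = -840*(1 - 3/2 + (-9/2)**2) = -840*(1 - 3/2 + 81/4) = -840*79/4 = -16590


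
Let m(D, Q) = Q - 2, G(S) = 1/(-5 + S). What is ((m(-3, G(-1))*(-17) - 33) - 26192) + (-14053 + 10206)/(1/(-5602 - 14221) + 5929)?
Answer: -4616979464875/176295849 ≈ -26189.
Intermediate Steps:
m(D, Q) = -2 + Q
((m(-3, G(-1))*(-17) - 33) - 26192) + (-14053 + 10206)/(1/(-5602 - 14221) + 5929) = (((-2 + 1/(-5 - 1))*(-17) - 33) - 26192) + (-14053 + 10206)/(1/(-5602 - 14221) + 5929) = (((-2 + 1/(-6))*(-17) - 33) - 26192) - 3847/(1/(-19823) + 5929) = (((-2 - ⅙)*(-17) - 33) - 26192) - 3847/(-1/19823 + 5929) = ((-13/6*(-17) - 33) - 26192) - 3847/117530566/19823 = ((221/6 - 33) - 26192) - 3847*19823/117530566 = (23/6 - 26192) - 76259081/117530566 = -157129/6 - 76259081/117530566 = -4616979464875/176295849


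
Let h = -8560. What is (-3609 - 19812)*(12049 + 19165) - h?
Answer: -731054534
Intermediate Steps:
(-3609 - 19812)*(12049 + 19165) - h = (-3609 - 19812)*(12049 + 19165) - 1*(-8560) = -23421*31214 + 8560 = -731063094 + 8560 = -731054534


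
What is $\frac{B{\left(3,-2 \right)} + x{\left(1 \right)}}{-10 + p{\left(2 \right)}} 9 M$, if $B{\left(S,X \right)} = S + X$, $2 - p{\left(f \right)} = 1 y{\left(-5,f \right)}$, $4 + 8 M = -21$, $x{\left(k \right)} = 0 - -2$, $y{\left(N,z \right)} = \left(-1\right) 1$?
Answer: $\frac{675}{56} \approx 12.054$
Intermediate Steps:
$y{\left(N,z \right)} = -1$
$x{\left(k \right)} = 2$ ($x{\left(k \right)} = 0 + 2 = 2$)
$M = - \frac{25}{8}$ ($M = - \frac{1}{2} + \frac{1}{8} \left(-21\right) = - \frac{1}{2} - \frac{21}{8} = - \frac{25}{8} \approx -3.125$)
$p{\left(f \right)} = 3$ ($p{\left(f \right)} = 2 - 1 \left(-1\right) = 2 - -1 = 2 + 1 = 3$)
$\frac{B{\left(3,-2 \right)} + x{\left(1 \right)}}{-10 + p{\left(2 \right)}} 9 M = \frac{\left(3 - 2\right) + 2}{-10 + 3} \cdot 9 \left(- \frac{25}{8}\right) = \frac{1 + 2}{-7} \cdot 9 \left(- \frac{25}{8}\right) = 3 \left(- \frac{1}{7}\right) 9 \left(- \frac{25}{8}\right) = \left(- \frac{3}{7}\right) 9 \left(- \frac{25}{8}\right) = \left(- \frac{27}{7}\right) \left(- \frac{25}{8}\right) = \frac{675}{56}$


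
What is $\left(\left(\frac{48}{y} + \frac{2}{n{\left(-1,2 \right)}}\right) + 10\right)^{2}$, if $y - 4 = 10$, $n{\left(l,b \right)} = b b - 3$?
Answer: $\frac{11664}{49} \approx 238.04$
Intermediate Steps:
$n{\left(l,b \right)} = -3 + b^{2}$ ($n{\left(l,b \right)} = b^{2} - 3 = -3 + b^{2}$)
$y = 14$ ($y = 4 + 10 = 14$)
$\left(\left(\frac{48}{y} + \frac{2}{n{\left(-1,2 \right)}}\right) + 10\right)^{2} = \left(\left(\frac{48}{14} + \frac{2}{-3 + 2^{2}}\right) + 10\right)^{2} = \left(\left(48 \cdot \frac{1}{14} + \frac{2}{-3 + 4}\right) + 10\right)^{2} = \left(\left(\frac{24}{7} + \frac{2}{1}\right) + 10\right)^{2} = \left(\left(\frac{24}{7} + 2 \cdot 1\right) + 10\right)^{2} = \left(\left(\frac{24}{7} + 2\right) + 10\right)^{2} = \left(\frac{38}{7} + 10\right)^{2} = \left(\frac{108}{7}\right)^{2} = \frac{11664}{49}$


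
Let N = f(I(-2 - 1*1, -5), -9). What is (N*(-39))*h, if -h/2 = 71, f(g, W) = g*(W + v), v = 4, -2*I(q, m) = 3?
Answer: 41535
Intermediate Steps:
I(q, m) = -3/2 (I(q, m) = -1/2*3 = -3/2)
f(g, W) = g*(4 + W) (f(g, W) = g*(W + 4) = g*(4 + W))
N = 15/2 (N = -3*(4 - 9)/2 = -3/2*(-5) = 15/2 ≈ 7.5000)
h = -142 (h = -2*71 = -142)
(N*(-39))*h = ((15/2)*(-39))*(-142) = -585/2*(-142) = 41535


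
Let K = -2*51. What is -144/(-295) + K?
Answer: -29946/295 ≈ -101.51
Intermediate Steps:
K = -102
-144/(-295) + K = -144/(-295) - 102 = -144*(-1/295) - 102 = 144/295 - 102 = -29946/295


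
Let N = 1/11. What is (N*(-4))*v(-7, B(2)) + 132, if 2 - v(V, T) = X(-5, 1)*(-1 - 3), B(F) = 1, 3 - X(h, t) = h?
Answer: 1316/11 ≈ 119.64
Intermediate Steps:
N = 1/11 ≈ 0.090909
X(h, t) = 3 - h
v(V, T) = 34 (v(V, T) = 2 - (3 - 1*(-5))*(-1 - 3) = 2 - (3 + 5)*(-4) = 2 - 8*(-4) = 2 - 1*(-32) = 2 + 32 = 34)
(N*(-4))*v(-7, B(2)) + 132 = ((1/11)*(-4))*34 + 132 = -4/11*34 + 132 = -136/11 + 132 = 1316/11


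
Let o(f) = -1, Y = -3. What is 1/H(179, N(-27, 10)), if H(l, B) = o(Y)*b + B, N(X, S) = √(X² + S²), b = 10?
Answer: 10/729 + √829/729 ≈ 0.053213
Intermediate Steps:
N(X, S) = √(S² + X²)
H(l, B) = -10 + B (H(l, B) = -1*10 + B = -10 + B)
1/H(179, N(-27, 10)) = 1/(-10 + √(10² + (-27)²)) = 1/(-10 + √(100 + 729)) = 1/(-10 + √829)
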